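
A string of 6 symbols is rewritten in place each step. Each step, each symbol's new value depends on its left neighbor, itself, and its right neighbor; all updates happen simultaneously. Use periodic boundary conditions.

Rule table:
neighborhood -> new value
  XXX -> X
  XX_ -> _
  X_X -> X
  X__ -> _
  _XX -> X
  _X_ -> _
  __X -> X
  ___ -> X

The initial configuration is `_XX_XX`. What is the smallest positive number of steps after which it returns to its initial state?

step 1: XX_XX_
step 2: X_XX_X
step 3: _XX_XX

3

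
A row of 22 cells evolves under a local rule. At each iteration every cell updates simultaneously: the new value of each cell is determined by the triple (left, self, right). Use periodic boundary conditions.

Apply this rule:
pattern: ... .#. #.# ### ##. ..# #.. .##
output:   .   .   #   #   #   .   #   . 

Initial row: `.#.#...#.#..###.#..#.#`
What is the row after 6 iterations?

iteration 1: #.#.#...#.#..###.#..#.
iteration 2: .#.#.#...#.#..###.#..#
iteration 3: #.#.#.#...#.#..###.#..
iteration 4: .#.#.#.#...#.#..###.#.
iteration 5: ..#.#.#.#...#.#..###.#
iteration 6: #..#.#.#.#...#.#..###.

#..#.#.#.#...#.#..###.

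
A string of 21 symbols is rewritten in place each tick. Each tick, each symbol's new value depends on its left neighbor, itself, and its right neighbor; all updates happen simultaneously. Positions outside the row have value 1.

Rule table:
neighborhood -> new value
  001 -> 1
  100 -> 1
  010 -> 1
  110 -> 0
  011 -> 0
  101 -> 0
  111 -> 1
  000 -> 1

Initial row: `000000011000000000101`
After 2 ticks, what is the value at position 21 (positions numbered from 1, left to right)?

111111100111111111100
111111011011111111011
position 21 holds 1

1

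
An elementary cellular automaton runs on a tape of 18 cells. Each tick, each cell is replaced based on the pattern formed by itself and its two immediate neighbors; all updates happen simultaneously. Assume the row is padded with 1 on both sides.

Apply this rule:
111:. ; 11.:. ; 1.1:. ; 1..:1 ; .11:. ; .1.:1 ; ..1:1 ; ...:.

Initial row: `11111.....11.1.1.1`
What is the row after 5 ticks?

.1...1..........1.

tick 1: .....1...1...1.1..
tick 2: 1...111.111.11.111
tick 3: .1.1..............
tick 4: .1.11............1
tick 5: .1...1..........1.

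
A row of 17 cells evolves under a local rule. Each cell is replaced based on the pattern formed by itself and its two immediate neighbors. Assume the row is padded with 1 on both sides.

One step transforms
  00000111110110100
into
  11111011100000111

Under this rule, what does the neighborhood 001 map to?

At position 4 the neighborhood is 001; the next row has 1 there.

1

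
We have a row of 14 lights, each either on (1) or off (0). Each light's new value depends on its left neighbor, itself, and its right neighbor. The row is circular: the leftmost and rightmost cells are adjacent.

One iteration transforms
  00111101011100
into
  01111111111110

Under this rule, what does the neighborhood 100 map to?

1

At position 12 the neighborhood is 100; the next row has 1 there.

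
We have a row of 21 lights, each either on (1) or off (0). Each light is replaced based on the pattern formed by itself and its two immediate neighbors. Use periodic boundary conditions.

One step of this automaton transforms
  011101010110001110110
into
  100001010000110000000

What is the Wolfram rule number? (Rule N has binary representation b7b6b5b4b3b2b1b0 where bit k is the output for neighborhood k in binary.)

7

position 2: 111 → 0  (bit 7 = 0)
position 3: 110 → 0  (bit 6 = 0)
position 4: 101 → 0  (bit 5 = 0)
position 11: 100 → 0  (bit 4 = 0)
position 1: 011 → 0  (bit 3 = 0)
position 5: 010 → 1  (bit 2 = 1)
position 0: 001 → 1  (bit 1 = 1)
position 12: 000 → 1  (bit 0 = 1)
bits b7..b0 = 00000111 = 7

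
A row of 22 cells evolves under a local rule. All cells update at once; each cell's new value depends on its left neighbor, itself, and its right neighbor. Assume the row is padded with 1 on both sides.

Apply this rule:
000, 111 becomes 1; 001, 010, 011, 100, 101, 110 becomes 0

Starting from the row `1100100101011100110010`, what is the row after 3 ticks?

1000000000001000000000
0011111111100011111110
0001111111001001111100

0001111111001001111100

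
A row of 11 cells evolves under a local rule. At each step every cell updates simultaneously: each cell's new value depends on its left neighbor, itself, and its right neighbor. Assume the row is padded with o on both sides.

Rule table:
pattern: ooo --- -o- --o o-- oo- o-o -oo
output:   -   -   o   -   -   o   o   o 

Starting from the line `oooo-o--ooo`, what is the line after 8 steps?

---ooo--o--
---o-o--o--
---ooo--o--  (repeats step 1; period 2)
step 8: ---o-o--o--

---o-o--o--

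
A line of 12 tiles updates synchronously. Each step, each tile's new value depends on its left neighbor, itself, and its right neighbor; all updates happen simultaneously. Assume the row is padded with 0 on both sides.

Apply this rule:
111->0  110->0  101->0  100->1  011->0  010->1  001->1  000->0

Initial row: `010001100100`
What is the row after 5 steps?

step 1: 111010011110
step 2: 000011100001
step 3: 000100010011
step 4: 001110111100
step 5: 010000000010

010000000010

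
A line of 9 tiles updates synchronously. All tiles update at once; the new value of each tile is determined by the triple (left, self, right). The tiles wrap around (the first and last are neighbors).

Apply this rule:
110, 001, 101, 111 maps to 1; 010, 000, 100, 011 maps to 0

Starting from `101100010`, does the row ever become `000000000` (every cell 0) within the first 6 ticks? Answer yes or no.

010100101
101001010
010010101
100101010
001010101
010101010
tick 6 is 010101010, still not uniform 0

no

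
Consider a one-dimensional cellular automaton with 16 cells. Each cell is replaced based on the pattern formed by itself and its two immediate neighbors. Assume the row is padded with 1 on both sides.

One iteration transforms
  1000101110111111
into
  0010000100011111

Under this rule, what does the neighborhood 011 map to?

0

At position 6 the neighborhood is 011; the next row has 0 there.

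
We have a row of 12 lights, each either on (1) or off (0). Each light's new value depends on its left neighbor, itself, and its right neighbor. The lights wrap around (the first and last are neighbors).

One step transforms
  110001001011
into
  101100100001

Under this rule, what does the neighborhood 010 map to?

At position 5 the neighborhood is 010; the next row has 0 there.

0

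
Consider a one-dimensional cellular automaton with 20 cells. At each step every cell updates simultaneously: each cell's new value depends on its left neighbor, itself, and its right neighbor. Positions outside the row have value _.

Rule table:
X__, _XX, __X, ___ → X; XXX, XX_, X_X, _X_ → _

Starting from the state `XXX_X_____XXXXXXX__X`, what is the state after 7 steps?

X____XXXXXX______XX_
_XXXXX_____XXXXXXX_X
XX____XXXXXX________
X_XXXXX_____XXXXXXXX
__X____XXXXXX_______
XX_XXXXX_____XXXXXXX
X__X____XXXXXX______

X__X____XXXXXX______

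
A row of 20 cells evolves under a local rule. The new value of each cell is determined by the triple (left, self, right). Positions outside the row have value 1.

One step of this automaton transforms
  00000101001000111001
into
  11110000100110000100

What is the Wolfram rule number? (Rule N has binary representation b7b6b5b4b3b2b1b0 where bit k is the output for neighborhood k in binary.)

17

position 15: 111 → 0  (bit 7 = 0)
position 16: 110 → 0  (bit 6 = 0)
position 6: 101 → 0  (bit 5 = 0)
position 0: 100 → 1  (bit 4 = 1)
position 14: 011 → 0  (bit 3 = 0)
position 5: 010 → 0  (bit 2 = 0)
position 4: 001 → 0  (bit 1 = 0)
position 1: 000 → 1  (bit 0 = 1)
bits b7..b0 = 00010001 = 17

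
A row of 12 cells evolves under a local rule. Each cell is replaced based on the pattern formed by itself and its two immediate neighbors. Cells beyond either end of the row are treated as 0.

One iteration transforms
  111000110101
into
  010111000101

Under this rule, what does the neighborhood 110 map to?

0

At position 2 the neighborhood is 110; the next row has 0 there.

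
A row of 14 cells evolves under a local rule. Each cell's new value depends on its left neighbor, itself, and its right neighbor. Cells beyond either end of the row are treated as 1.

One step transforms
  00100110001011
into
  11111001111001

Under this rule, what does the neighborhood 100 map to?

At position 0 the neighborhood is 100; the next row has 1 there.

1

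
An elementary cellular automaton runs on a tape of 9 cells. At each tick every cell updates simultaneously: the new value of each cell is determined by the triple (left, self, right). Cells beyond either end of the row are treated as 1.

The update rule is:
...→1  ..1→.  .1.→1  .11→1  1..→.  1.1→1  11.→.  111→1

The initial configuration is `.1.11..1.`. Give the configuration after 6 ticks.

1111...11
111..1.11
11...1111
1..1.1111
...111111
.1.111111

.1.111111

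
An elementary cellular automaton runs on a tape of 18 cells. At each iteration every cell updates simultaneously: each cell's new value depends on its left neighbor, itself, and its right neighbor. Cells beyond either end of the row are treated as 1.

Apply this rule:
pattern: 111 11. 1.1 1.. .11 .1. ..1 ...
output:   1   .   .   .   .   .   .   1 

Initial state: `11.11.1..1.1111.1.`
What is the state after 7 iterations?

1...........11....
..111111111....11.
...1111111..11....
.1..11111......11.
.....111..1111....
.111..1....11..11.
..1.....11........

..1.....11........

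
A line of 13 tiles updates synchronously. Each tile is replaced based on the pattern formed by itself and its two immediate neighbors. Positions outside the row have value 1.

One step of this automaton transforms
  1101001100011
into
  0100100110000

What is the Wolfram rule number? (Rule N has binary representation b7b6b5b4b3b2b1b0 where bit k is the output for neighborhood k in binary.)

position 0: 111 → 0  (bit 7 = 0)
position 1: 110 → 1  (bit 6 = 1)
position 2: 101 → 0  (bit 5 = 0)
position 4: 100 → 1  (bit 4 = 1)
position 6: 011 → 0  (bit 3 = 0)
position 3: 010 → 0  (bit 2 = 0)
position 5: 001 → 0  (bit 1 = 0)
position 9: 000 → 0  (bit 0 = 0)
bits b7..b0 = 01010000 = 80

80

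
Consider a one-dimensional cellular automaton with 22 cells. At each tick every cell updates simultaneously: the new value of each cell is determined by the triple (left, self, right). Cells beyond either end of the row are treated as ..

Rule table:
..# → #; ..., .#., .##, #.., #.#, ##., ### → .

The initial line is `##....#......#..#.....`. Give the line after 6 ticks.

#......#..#...........

.....#......#..#......
....#......#..#.......
...#......#..#........
..#......#..#.........
.#......#..#..........
#......#..#...........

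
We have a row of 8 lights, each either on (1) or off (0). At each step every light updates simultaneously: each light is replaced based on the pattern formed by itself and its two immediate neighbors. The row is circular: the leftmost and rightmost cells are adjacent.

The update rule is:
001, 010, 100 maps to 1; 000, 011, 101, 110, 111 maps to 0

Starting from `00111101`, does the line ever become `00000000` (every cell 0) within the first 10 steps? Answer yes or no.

yes

11000001
00100010
01110111
00000000
all cells are 0 at step 4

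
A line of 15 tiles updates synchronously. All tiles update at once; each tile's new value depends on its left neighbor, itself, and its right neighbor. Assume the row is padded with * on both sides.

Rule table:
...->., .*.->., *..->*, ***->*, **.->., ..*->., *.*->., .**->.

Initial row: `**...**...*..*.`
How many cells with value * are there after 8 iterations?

iteration 1: *.*....*...*...
iteration 2: ...*....*...*..
iteration 3: *...*....*...*.
iteration 4: .*...*....*....
iteration 5: ..*...*....*...
iteration 6: *..*...*....*..
iteration 7: .*..*...*....*.
iteration 8: ..*..*...*.....
count of *: 3

3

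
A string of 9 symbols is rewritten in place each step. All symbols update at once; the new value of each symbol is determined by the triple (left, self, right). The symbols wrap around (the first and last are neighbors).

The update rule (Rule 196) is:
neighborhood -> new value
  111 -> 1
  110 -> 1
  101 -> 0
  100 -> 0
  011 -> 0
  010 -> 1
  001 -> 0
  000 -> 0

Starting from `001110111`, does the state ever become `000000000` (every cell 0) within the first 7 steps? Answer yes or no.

step 1: 000110011
step 2: 000010001
step 3: 000010001  (fixed point — unchanged through step 7)
step 7 is 000010001, still not uniform 0

no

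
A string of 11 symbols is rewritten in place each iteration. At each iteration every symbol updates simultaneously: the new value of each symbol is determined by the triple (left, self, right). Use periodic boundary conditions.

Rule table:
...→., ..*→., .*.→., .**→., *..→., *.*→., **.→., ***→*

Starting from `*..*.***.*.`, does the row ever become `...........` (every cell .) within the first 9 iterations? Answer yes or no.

......*....
...........
all cells are . at iteration 2

yes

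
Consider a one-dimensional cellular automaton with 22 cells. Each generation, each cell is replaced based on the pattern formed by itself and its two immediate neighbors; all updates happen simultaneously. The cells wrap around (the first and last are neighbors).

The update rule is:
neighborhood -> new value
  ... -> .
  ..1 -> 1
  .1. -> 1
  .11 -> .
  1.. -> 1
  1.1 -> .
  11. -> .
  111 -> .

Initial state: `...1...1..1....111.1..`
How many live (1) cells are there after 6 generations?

generation 1: ..111.111111..1....11.
generation 2: .1..........1111..1..1
generation 3: .11........1....111111
generation 4: ...1......111..1......
generation 5: ..111....1...1111.....
generation 6: .1...1..111.1....1....
count of 1: 7

7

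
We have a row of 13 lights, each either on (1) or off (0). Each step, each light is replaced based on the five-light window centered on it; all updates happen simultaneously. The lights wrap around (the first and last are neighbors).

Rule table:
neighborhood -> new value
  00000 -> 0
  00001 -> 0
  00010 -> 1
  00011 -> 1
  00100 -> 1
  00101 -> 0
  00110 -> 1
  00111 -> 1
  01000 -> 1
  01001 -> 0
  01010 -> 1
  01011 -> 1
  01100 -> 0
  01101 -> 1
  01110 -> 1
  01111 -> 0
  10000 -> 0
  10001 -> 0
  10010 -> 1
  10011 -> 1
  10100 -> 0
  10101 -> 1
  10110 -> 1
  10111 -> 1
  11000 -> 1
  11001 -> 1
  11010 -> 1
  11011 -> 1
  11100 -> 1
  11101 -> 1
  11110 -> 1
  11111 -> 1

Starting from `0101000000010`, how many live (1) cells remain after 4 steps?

12

1010100000110
1111010001111
1111101011011
1111111111110
count of 1: 12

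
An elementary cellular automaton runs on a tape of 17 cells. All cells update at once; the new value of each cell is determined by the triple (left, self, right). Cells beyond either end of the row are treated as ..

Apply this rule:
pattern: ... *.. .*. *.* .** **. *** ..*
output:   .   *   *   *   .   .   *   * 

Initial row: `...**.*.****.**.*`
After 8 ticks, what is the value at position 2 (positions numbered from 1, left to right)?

tick 1: ..*..***.**.*..**
tick 2: .****.*.*..****..
tick 3: *.**.******.**.*.
tick 4: **..*.****.*..***
tick 5: ..****.**.****.*.
tick 6: .*.**.*..*.**.***
tick 7: ***..******..*.*.
tick 8: .*.**.****.******
position 2 holds *

*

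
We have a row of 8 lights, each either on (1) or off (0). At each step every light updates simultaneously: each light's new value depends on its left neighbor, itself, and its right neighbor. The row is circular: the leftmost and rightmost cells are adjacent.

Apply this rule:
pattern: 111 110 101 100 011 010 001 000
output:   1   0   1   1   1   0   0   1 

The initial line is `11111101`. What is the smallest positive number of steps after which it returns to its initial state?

step 1: 11111011
step 2: 11110111
step 3: 11101111
step 4: 11011111
step 5: 10111111
step 6: 01111111
step 7: 11111110
step 8: 11111101

8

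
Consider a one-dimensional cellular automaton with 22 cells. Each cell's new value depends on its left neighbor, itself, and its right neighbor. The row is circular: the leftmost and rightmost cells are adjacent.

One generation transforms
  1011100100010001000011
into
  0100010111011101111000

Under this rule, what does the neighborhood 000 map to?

At position 9 the neighborhood is 000; the next row has 1 there.

1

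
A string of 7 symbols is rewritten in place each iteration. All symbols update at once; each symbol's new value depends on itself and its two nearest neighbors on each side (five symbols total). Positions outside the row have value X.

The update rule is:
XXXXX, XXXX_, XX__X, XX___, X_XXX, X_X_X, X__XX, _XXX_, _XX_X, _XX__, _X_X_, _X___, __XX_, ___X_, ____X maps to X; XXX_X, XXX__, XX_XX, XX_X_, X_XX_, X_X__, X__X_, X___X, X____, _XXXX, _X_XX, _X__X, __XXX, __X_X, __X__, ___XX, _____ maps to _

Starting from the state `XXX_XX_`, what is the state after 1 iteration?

XX___X_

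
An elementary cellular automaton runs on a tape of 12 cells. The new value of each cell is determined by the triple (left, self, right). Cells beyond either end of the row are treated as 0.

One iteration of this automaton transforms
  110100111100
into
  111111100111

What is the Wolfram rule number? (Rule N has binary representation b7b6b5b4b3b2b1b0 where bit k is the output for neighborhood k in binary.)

position 7: 111 → 0  (bit 7 = 0)
position 1: 110 → 1  (bit 6 = 1)
position 2: 101 → 1  (bit 5 = 1)
position 4: 100 → 1  (bit 4 = 1)
position 0: 011 → 1  (bit 3 = 1)
position 3: 010 → 1  (bit 2 = 1)
position 5: 001 → 1  (bit 1 = 1)
position 11: 000 → 1  (bit 0 = 1)
bits b7..b0 = 01111111 = 127

127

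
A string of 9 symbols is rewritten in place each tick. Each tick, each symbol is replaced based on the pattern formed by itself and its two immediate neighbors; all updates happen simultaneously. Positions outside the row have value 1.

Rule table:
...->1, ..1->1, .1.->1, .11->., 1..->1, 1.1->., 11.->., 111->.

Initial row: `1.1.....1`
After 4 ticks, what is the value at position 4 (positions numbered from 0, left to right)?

..111111.
11.......
..1111111
11.......
position 4 holds .

.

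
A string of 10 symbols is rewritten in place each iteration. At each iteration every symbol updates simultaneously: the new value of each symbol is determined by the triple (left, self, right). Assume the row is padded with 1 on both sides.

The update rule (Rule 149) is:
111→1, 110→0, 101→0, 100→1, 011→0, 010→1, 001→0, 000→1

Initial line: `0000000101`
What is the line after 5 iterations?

1101001100

1111110100
1111100110
1111010000
1110011110
1101001100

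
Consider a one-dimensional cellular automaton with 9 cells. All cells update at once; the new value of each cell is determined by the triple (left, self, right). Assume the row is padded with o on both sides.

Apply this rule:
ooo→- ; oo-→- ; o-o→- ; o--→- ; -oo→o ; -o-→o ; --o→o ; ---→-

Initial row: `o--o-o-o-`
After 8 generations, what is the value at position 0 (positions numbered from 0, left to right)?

generation 1: --oo-o-o-
generation 2: -oo--o-o-
generation 3: -o--oo-o-
generation 4: -o-oo--o-
generation 5: -o-o--oo-
generation 6: -o-o-oo--
generation 7: -o-o-o--o
generation 8: -o-o-o-oo
position 0 holds -

-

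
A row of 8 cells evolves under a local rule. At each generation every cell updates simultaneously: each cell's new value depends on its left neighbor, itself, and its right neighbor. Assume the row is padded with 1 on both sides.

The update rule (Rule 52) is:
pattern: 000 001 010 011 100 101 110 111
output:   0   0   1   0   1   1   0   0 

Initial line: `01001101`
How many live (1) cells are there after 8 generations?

11100010
00010011
10011000
01000100
11100110
00010001
10011000  (repeats generation 3; period 4)
generation 8: 01000100
count of 1: 2

2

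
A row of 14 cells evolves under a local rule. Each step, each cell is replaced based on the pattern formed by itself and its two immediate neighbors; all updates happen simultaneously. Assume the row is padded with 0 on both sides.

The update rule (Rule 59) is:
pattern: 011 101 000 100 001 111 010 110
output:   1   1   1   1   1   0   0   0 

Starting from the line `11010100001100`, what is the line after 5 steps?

step 1: 10101011111011
step 2: 01010110000110
step 3: 10101101111101
step 4: 01011011000010
step 5: 10110110111101

10110110111101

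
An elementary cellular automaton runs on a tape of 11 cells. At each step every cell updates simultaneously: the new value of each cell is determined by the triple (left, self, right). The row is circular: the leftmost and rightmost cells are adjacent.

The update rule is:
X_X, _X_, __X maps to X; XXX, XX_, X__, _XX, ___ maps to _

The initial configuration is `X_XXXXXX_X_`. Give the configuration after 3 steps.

______XX___

step 1: XX______XXX
step 2: _______X___
step 3: ______XX___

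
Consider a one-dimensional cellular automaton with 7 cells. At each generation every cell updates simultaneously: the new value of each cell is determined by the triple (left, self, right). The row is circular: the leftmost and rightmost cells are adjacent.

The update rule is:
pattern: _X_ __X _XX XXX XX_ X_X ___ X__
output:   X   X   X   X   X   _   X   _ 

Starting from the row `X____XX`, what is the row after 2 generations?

X_XXXXX

X_XXXXX
X_XXXXX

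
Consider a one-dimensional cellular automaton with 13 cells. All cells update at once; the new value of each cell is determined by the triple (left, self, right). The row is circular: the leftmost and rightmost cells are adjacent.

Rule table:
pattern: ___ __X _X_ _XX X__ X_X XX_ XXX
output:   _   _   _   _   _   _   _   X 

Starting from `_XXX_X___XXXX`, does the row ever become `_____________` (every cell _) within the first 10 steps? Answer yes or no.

yes

__X_______XX_
_____________
all cells are _ at step 2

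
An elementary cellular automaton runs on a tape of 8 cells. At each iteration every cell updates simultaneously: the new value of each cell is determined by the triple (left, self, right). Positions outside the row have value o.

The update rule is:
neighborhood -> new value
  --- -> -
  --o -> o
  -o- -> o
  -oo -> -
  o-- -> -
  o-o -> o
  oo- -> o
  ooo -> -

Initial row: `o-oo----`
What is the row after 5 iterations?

oo--o--o

oo-o---o
-ooo--o-
o--o-ooo
o-ooo---
oo--o--o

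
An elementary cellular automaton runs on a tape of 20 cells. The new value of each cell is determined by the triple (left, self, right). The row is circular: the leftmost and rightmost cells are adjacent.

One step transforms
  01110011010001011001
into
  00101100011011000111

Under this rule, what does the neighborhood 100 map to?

At position 4 the neighborhood is 100; the next row has 1 there.

1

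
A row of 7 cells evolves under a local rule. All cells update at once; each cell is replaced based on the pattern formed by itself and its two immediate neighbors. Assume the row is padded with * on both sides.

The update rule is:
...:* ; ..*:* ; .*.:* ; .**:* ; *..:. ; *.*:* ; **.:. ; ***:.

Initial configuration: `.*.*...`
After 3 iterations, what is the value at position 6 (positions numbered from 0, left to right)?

*

****.**
....**.
.****.*
position 6 holds *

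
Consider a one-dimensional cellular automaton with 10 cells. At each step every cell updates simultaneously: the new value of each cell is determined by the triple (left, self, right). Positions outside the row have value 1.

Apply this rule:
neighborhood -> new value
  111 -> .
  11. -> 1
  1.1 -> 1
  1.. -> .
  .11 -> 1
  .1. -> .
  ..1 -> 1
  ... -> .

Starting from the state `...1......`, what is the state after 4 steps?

1.....1111

..1......1
.1......11
1......11.
1.....1111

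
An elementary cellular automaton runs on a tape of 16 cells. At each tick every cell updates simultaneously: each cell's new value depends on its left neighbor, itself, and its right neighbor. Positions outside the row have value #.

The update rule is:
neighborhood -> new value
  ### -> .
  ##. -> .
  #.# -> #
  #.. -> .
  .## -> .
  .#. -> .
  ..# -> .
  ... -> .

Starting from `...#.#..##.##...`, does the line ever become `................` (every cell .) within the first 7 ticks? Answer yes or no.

tick 1: ....#.....#.....
tick 2: ................
all cells are . at tick 2

yes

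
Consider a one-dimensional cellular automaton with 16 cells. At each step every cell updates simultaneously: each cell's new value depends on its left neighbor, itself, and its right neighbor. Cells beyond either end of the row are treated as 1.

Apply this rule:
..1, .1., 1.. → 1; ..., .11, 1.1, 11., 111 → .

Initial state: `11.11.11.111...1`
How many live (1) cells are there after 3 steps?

3

step 1: ............1.1.
step 2: 1..........11.1.
step 3: .1........1...1.
count of 1: 3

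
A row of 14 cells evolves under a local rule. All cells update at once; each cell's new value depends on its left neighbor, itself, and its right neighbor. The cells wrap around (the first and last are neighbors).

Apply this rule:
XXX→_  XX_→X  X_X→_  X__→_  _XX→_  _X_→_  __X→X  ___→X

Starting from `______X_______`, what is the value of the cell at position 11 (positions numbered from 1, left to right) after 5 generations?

X

XXXXXX__XXXXXX
_____X_X______
XXXXX____XXXXX
____X_XXX_____
XXXX____X_XXXX
position 11 holds X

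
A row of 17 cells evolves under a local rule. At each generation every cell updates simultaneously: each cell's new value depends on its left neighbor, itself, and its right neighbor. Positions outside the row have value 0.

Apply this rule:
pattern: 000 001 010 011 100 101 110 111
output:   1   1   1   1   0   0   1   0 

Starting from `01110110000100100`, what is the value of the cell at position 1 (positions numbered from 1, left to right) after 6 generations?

11010110111101101
11010110100101101
11010110101101101
11010110101101101  (fixed point — unchanged through generation 6)
position 1 holds 1

1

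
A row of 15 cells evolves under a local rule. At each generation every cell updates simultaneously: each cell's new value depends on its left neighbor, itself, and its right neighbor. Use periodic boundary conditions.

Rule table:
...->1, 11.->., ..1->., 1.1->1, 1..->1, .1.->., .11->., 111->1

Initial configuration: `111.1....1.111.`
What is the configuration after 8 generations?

generation 1: .1.1.111..1.1.1
generation 2: 1.1.1.1.1..1.1.
generation 3: .1.1.1.1.1..1.1
generation 4: 1.1.1.1.1.1..1.
generation 5: .1.1.1.1.1.1..1
generation 6: 1.1.1.1.1.1.1..
generation 7: .1.1.1.1.1.1.1.
generation 8: ..1.1.1.1.1.1.1

..1.1.1.1.1.1.1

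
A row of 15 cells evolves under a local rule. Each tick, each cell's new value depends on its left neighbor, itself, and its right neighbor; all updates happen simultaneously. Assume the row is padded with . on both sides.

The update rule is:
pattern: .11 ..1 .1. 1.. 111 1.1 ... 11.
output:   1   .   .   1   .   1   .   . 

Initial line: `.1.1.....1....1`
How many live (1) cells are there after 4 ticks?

..1.1.....1....
...1.1.....1...
....1.1.....1..
.....1.1.....1.
count of 1: 3

3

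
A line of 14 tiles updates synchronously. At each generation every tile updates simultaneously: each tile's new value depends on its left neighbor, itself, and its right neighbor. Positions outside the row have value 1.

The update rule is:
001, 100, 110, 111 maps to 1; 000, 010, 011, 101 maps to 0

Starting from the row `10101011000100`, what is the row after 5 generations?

11111000000111

generation 1: 10000001101011
generation 2: 11000010100001
generation 3: 11100100010010
generation 4: 11111010101100
generation 5: 11111000000111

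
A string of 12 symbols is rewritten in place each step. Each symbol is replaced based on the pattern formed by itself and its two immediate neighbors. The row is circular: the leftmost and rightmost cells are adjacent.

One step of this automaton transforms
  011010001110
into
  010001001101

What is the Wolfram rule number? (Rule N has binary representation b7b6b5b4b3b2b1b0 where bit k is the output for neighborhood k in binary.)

position 9: 111 → 1  (bit 7 = 1)
position 2: 110 → 0  (bit 6 = 0)
position 3: 101 → 0  (bit 5 = 0)
position 5: 100 → 1  (bit 4 = 1)
position 1: 011 → 1  (bit 3 = 1)
position 4: 010 → 0  (bit 2 = 0)
position 0: 001 → 0  (bit 1 = 0)
position 6: 000 → 0  (bit 0 = 0)
bits b7..b0 = 10011000 = 152

152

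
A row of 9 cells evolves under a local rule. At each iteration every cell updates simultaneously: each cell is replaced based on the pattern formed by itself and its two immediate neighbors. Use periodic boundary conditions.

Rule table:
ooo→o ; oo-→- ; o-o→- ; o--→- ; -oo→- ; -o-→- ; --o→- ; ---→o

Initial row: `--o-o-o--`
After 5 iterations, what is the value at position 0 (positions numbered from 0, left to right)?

o-------o
--ooooo--
o--ooo--o
----o----
ooo---ooo
position 0 holds o

o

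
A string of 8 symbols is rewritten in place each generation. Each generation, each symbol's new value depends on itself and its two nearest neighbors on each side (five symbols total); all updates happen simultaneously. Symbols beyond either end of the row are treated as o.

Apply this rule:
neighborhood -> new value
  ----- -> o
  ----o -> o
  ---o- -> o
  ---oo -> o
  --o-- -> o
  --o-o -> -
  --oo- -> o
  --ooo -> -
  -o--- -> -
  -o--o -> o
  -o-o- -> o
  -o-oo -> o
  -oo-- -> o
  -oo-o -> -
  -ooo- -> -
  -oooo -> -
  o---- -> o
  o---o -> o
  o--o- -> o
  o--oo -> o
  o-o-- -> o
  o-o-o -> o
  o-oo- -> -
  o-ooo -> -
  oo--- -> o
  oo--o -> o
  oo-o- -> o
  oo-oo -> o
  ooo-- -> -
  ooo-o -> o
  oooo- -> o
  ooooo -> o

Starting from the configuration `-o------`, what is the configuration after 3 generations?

oo-ooooo
ooo--ooo
oo-oo--o

oo-oo--o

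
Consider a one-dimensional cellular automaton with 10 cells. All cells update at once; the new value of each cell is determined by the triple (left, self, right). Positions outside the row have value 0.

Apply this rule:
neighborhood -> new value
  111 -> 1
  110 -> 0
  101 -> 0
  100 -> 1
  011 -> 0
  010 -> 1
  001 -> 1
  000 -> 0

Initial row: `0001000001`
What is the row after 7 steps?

0011100011
0101010100
1101010110
0001010001
0011011011
0100000000
1110000000

1110000000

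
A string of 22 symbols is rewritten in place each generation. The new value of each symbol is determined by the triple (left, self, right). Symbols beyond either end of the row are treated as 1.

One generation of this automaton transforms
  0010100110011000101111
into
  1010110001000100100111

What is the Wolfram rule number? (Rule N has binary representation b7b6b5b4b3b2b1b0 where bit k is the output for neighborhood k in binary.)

position 19: 111 → 1  (bit 7 = 1)
position 8: 110 → 0  (bit 6 = 0)
position 3: 101 → 0  (bit 5 = 0)
position 0: 100 → 1  (bit 4 = 1)
position 7: 011 → 0  (bit 3 = 0)
position 2: 010 → 1  (bit 2 = 1)
position 1: 001 → 0  (bit 1 = 0)
position 14: 000 → 0  (bit 0 = 0)
bits b7..b0 = 10010100 = 148

148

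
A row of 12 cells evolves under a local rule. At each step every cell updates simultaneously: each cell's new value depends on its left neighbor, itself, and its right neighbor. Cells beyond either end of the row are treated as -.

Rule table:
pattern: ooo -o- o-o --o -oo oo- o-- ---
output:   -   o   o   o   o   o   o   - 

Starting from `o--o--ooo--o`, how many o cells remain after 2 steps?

5

ooooooo-oooo
o-----ooo--o
count of o: 5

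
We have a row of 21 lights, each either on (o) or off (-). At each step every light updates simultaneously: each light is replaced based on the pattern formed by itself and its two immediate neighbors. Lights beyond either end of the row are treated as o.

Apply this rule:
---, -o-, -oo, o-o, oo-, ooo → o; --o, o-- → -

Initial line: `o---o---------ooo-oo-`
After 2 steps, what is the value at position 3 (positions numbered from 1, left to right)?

o-o-o-ooooooo-ooooooo
ooooooooooooooooooooo
position 3 holds o

o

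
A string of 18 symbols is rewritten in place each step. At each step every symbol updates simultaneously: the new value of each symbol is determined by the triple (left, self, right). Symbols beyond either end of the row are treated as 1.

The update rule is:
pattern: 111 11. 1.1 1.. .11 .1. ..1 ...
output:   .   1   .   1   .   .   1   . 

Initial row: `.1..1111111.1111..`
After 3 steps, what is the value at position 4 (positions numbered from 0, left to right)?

1

..11......1....111
11.11....1.1..1...
.1..11..1...11.1.1
position 4 holds 1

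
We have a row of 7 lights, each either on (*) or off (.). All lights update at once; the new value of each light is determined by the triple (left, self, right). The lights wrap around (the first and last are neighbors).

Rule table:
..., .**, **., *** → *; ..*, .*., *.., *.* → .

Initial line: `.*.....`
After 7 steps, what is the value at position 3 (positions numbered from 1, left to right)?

.

...****
.*.****
...****  (repeats step 1; period 2)
step 7: ...****
position 3 holds .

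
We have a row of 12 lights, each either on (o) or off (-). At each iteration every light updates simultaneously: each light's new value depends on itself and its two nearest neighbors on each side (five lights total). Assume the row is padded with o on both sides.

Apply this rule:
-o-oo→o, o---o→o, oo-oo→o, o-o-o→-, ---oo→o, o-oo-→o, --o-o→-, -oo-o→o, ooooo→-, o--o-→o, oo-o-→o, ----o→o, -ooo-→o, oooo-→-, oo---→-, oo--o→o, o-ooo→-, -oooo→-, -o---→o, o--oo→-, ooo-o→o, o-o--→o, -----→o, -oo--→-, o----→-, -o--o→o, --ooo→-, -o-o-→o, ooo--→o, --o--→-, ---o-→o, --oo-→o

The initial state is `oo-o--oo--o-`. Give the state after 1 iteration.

-oooo-o-oo-o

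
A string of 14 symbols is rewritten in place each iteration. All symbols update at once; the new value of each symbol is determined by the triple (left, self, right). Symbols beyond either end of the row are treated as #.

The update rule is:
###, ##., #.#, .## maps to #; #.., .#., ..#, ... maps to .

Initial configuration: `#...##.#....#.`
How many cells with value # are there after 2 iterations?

5

#...###......#
#...###......#
count of #: 5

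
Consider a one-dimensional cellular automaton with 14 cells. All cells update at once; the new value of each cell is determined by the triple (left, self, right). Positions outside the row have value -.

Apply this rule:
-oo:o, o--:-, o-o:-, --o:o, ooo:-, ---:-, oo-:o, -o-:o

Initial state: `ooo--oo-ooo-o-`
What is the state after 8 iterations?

o-o-ooo-o-o-o-
o-o-o-o-o-o-o-
o-o-o-o-o-o-o-  (fixed point — unchanged through iteration 8)

o-o-o-o-o-o-o-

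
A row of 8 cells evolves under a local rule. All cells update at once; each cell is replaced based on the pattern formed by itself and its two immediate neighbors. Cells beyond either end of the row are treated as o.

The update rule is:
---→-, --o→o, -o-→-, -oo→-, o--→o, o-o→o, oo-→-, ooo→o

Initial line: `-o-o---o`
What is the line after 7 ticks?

tick 1: o-o-o-o-
tick 2: -o-o-o-o
tick 3: o-o-o-o-  (repeats tick 1; period 2)
tick 7: o-o-o-o-

o-o-o-o-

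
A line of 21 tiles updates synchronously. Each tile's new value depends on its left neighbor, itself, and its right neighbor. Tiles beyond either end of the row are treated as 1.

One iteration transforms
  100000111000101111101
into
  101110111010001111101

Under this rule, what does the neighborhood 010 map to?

0

At position 12 the neighborhood is 010; the next row has 0 there.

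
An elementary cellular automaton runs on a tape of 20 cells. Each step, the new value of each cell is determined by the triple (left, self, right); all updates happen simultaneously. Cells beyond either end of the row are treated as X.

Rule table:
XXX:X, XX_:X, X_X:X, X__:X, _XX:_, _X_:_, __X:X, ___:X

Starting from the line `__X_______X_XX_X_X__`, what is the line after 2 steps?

XXX_XXXXXXX_X_XX_X_X

step 1: XX_XXXXXXX_X_XX_X_XX
step 2: XXX_XXXXXXX_X_XX_X_X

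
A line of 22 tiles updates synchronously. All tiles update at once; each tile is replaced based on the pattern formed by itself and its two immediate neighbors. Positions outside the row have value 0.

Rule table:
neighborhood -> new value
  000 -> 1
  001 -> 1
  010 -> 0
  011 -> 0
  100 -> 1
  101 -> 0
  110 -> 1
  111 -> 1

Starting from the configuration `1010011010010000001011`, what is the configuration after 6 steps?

1110111010011010011111

0001101001101111110001
1110100110100111111110
0110011010011011111111
1011101001101001111111
0001100110100110111111
1110111010011010011111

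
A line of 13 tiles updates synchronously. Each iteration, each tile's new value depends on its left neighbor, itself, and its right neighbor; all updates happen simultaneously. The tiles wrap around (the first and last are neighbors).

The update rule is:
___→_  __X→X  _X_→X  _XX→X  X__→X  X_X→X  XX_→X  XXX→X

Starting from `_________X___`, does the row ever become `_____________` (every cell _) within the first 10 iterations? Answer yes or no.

iteration 1: ________XXX__
iteration 2: _______XXXXX_
iteration 3: ______XXXXXXX
iteration 4: X____XXXXXXXX
iteration 5: XX__XXXXXXXXX
iteration 6: XXXXXXXXXXXXX
iteration 7: XXXXXXXXXXXXX  (fixed point — unchanged through iteration 10)
iteration 10 is XXXXXXXXXXXXX, still not uniform _

no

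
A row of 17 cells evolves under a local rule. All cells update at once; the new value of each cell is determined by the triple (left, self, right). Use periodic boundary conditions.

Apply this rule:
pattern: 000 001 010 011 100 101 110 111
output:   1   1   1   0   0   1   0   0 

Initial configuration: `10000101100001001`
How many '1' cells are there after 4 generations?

6

00111110001111010
11000000110000110
00011111000111001
01100000011000011
count of 1: 6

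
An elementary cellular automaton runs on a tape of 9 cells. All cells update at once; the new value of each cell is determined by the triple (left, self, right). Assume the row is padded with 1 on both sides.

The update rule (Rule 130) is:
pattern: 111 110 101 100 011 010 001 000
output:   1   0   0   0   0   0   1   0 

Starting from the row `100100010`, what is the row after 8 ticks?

001000100
010001001
000010010
000100100
001001001
010010010
000100100  (repeats tick 4; period 3)
tick 8: 001001001

001001001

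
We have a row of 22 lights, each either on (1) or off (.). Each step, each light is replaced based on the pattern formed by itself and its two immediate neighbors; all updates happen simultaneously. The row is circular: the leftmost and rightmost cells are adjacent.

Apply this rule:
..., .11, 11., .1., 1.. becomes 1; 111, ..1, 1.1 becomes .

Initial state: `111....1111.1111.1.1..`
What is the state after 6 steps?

1.11.1.11.1.11.1.1.11.

1.1111.1..1.1..1.1.11.
1.1..1.11.1.11.1.1.11.
1.11.1.11.1.11.1.1.11.
1.11.1.11.1.11.1.1.11.  (fixed point — unchanged through step 6)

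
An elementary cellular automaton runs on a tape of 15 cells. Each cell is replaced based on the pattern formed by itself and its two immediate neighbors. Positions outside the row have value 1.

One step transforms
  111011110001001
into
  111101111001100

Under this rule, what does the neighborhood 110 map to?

At position 2 the neighborhood is 110; the next row has 1 there.

1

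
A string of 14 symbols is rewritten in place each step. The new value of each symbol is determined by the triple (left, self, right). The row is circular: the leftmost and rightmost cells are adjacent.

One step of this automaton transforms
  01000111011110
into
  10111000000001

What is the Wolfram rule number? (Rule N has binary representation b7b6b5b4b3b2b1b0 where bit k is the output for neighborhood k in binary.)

19

position 6: 111 → 0  (bit 7 = 0)
position 7: 110 → 0  (bit 6 = 0)
position 8: 101 → 0  (bit 5 = 0)
position 2: 100 → 1  (bit 4 = 1)
position 5: 011 → 0  (bit 3 = 0)
position 1: 010 → 0  (bit 2 = 0)
position 0: 001 → 1  (bit 1 = 1)
position 3: 000 → 1  (bit 0 = 1)
bits b7..b0 = 00010011 = 19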